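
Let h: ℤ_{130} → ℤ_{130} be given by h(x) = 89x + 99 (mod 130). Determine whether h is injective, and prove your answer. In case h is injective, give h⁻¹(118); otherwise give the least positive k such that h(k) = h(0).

If h(x_1) = h(x_2), then 89x_1 ≡ 89x_2 (mod 130). Because gcd(89, 130) = 1, we may cancel 89 to get x_1 ≡ x_2 (mod 130).
Therefore h is injective.
We now compute 89⁻¹ mod 130 explicitly. Euclid's algorithm: 130 = 1·89 + 41, 89 = 2·41 + 7, 41 = 5·7 + 6, 7 = 1·6 + 1; back-substituting gives 1 = 19·89 − 13·130, so 89⁻¹ ≡ 19 (mod 130).
Since h is injective, we compute h⁻¹(118): solve 89x + 99 ≡ 118 (mod 130), i.e. 89x ≡ 19 (mod 130).
Multiplying by 89⁻¹ = 19 gives x ≡ 19·19 = 361 = 2·130 + 101 ≡ 101 (mod 130).
Check: h(101) = 89·101 + 99 = 9088 = 69·130 + 118 ≡ 118 (mod 130).

101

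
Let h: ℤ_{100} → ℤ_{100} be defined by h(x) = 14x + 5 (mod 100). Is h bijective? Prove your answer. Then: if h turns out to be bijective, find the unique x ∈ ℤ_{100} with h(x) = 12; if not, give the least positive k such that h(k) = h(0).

50

We have gcd(14, 100) = 2 > 1. Taking a = 0 and b = 50: h(0) = 5 and h(50) = 14·50 + 5 = 705 ≡ 5 (mod 100).
So h(0) = h(50) while 0 ≠ 50, thus h is not injective, hence not bijective.
Since h is not bijective, we find the least positive k with h(k) = h(0): this means 14k ≡ 0 (mod 100), i.e. 100 ∣ 14k. Since gcd(14, 100) = 2, dividing through by 2 this holds exactly when 50 ∣ 7k, and as gcd(7, 50) = 1, exactly when 50 ∣ k.
The smallest positive such k is 50.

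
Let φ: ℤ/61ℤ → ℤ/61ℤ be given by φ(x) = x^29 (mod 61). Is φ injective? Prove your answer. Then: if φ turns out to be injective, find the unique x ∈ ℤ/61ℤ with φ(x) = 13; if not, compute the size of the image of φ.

Since 61 is prime, the nonzero elements of ℤ/61ℤ form a cyclic group of order 60.
As gcd(29, 60) = 1, raising to the 29th power is a bijection on this group: if a^29 ≡ b^29 then (ab^{−1})^29 = 1, and the only element of order dividing gcd(29, 60) = 1 is 1, so a = b.
With φ(0) = 0 this makes φ injective on all of ℤ/61ℤ, hence bijective (finite equal-size domain and codomain). In particular φ is injective.
Since φ is injective, we find the preimage of 13. The inverse of x ↦ x^29 on (ℤ/61ℤ)^× is x ↦ x^29, because 29·29 = 841 = 14·60 + 1 ≡ 1 (mod 60) and x^{60} = 1 for x ≠ 0 (Fermat). So φ⁻¹(13) = 13^29 mod 61.
Repeated squaring mod 61: 13^1 ≡ 13, 13^2 ≡ 13² = 169 ≡ 47, 13^4 ≡ 47² = 2209 ≡ 13, 13^8 ≡ 13² = 169 ≡ 47, 13^16 ≡ 47² = 2209 ≡ 13. Since 29 = 16 + 8 + 4 + 1, 13^29 ≡ 13·47·13·13: 13·47 = 611 ≡ 1, then 1·13 = 13, then 13·13 = 169 ≡ 47. So 13^29 ≡ 47 (mod 61).
Hence φ⁻¹(13) = 47.

47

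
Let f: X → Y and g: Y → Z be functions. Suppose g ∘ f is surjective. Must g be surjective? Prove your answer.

surjective

Let c ∈ Z. Since g ∘ f is surjective, some a ∈ X has g(f(a)) = c. Then b = f(a) ∈ Y satisfies g(b) = c. So g is surjective.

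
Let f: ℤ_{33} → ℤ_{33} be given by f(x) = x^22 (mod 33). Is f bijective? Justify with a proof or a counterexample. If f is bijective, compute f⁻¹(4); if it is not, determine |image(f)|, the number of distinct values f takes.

f(4): Repeated squaring mod 33: 4^1 ≡ 4, 4^2 ≡ 4² = 16, 4^4 ≡ 16² = 256 ≡ 25, 4^8 ≡ 25² = 625 ≡ 31, 4^16 ≡ 31² = 961 ≡ 4. Since 22 = 16 + 4 + 2, 4^22 ≡ 4·25·16: 4·25 = 100 ≡ 1, then 1·16 = 16. So 4^22 ≡ 16 (mod 33).
f(7): Repeated squaring mod 33: 7^1 ≡ 7, 7^2 ≡ 7² = 49 ≡ 16, 7^4 ≡ 16² = 256 ≡ 25, 7^8 ≡ 25² = 625 ≡ 31, 7^16 ≡ 31² = 961 ≡ 4. Since 22 = 16 + 4 + 2, 7^22 ≡ 4·25·16: 4·25 = 100 ≡ 1, then 1·16 = 16. So 7^22 ≡ 16 (mod 33).
So f(4) = f(7) = 16 while 4 ≠ 7, so f is not injective, hence not bijective.
Since f is not bijective, we determine |image(f)|. Computing x^22 mod 33 for each x (by repeated squaring, reducing mod 33 at every step), the values f(0), f(1), …, f(32) are: 0, 1, 4, 9, 16, 25, 3, 16, 31, 15, 1, 22, 12, 4, 31, 27, 25, 25, 27, 31, 4, 12, 22, 1, 15, 31, 16, 3, 25, 16, 9, 4, 1.
The distinct values are {0, 1, 3, 4, 9, 12, 15, 16, 22, 25, 27, 31}; there are 12 of them.

12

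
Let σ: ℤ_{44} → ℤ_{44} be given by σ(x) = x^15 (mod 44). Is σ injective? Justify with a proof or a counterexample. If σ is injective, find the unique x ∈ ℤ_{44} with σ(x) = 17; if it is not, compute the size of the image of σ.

σ(1) = 1^15 = 1.
σ(5): Repeated squaring mod 44: 5^1 ≡ 5, 5^2 ≡ 5² = 25, 5^4 ≡ 25² = 625 ≡ 9, 5^8 ≡ 9² = 81 ≡ 37. Since 15 = 8 + 4 + 2 + 1, 5^15 ≡ 37·9·25·5: 37·9 = 333 ≡ 25, then 25·25 = 625 ≡ 9, then 9·5 = 45 ≡ 1. So 5^15 ≡ 1 (mod 44).
So σ(1) = σ(5) = 1 while 1 ≠ 5, hence σ is not injective.
Since σ is not injective, we determine |image(σ)|. Computing x^15 mod 44 for each x (by repeated squaring, reducing mod 44 at every step), the values σ(0), σ(1), …, σ(43) are: 0, 1, 32, 23, 12, 1, 32, 43, 32, 1, 32, 11, 12, 21, 12, 23, 12, 21, 32, 43, 12, 21, 0, 23, 32, 1, 12, 23, 32, 21, 32, 23, 32, 33, 12, 43, 12, 1, 12, 43, 32, 21, 12, 43.
The distinct values are {0, 1, 11, 12, 21, 23, 32, 33, 43}; there are 9 of them.

9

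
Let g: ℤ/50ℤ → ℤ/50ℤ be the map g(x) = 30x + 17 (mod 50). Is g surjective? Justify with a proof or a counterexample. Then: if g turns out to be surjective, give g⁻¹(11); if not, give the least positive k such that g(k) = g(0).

5

Recall that g is surjective if every y in the codomain equals g(x) for some x in the domain.
Since gcd(30, 50) = 10, we have 30x ≡ 0 (mod 10) for all x, so g(x) ≡ 7 (mod 10).
But 0 ≢ 7 (mod 10), so 0 ∈ ℤ/50ℤ has no preimage. Hence g is not surjective.
Since g is not surjective, we find the least positive k with g(k) = g(0): this means 30k ≡ 0 (mod 50), i.e. 50 ∣ 30k. Since gcd(30, 50) = 10, dividing through by 10 this holds exactly when 5 ∣ 3k, and as gcd(3, 5) = 1, exactly when 5 ∣ k.
The smallest positive such k is 5.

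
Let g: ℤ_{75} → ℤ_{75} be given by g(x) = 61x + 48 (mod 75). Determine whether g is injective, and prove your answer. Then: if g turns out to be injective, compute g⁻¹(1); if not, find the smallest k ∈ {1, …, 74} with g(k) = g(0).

73

Recall that g is injective when g(x_1) = g(x_2) forces x_1 = x_2.
Suppose g(x_1) = g(x_2) in ℤ_{75}. Then 61x_1 + 48 ≡ 61x_2 + 48 (mod 75), so 61(x_1 − x_2) ≡ 0 (mod 75).
Since gcd(61, 75) = 1, 61 is invertible modulo 75, hence x_1 − x_2 ≡ 0 (mod 75), i.e. x_1 = x_2.
Thus g is injective.
We now compute 61⁻¹ mod 75 explicitly. Euclid's algorithm: 75 = 1·61 + 14, 61 = 4·14 + 5, 14 = 2·5 + 4, 5 = 1·4 + 1; back-substituting gives 1 = 16·61 − 13·75, so 61⁻¹ ≡ 16 (mod 75).
Since g is injective, we compute g⁻¹(1): solve 61x + 48 ≡ 1 (mod 75), i.e. 61x ≡ 28 (mod 75).
Multiplying by 61⁻¹ = 16 gives x ≡ 16·28 = 448 = 5·75 + 73 ≡ 73 (mod 75).
Check: g(73) = 61·73 + 48 = 4501 = 60·75 + 1 ≡ 1 (mod 75).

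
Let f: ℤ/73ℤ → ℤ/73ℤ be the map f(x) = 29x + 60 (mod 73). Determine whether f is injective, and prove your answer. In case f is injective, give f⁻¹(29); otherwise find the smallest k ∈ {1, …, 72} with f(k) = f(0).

Recall: f is injective if f(s) = f(t) implies s = t.
Suppose f(s) = f(t) in ℤ/73ℤ. Then 29s + 60 ≡ 29t + 60 (mod 73), thus 29(s − t) ≡ 0 (mod 73).
Since gcd(29, 73) = 1, 29 is invertible modulo 73, so s − t ≡ 0 (mod 73), i.e. s = t.
Thus f is injective.
We now compute 29⁻¹ mod 73 explicitly. Euclid's algorithm: 73 = 2·29 + 15, 29 = 1·15 + 14, 15 = 1·14 + 1; back-substituting gives 1 = 68·29 − 27·73, so 29⁻¹ ≡ 68 (mod 73).
Since f is injective, we find f⁻¹(29): we need 29x ≡ 29 − 60 ≡ 42 (mod 73). Using 29⁻¹ = 68: x ≡ 68·42 = 2856 = 39·73 + 9, so x = 9.
Check: f(9) = 29·9 + 60 = 321 = 4·73 + 29 ≡ 29 (mod 73).

9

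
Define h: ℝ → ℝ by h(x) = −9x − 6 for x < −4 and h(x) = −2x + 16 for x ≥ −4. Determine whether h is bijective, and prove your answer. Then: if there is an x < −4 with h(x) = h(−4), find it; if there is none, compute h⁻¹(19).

Both pieces are strictly decreasing (slopes −9 and −2), so each is injective on its own interval.
The left piece maps (−∞, −4) onto (30, ∞); the right piece maps [−4, ∞) onto (−∞, 24].
The images leave a gap (30 has no preimage), so h is not surjective, hence not bijective.
Because the two images are disjoint, no x < −4 has h(x) = h(−4), so we compute h⁻¹(19): 19 lies in (−∞, 24], so solve −2x + 16 = 19: x = (19 − 16)/(−2) = −3/2.

-3/2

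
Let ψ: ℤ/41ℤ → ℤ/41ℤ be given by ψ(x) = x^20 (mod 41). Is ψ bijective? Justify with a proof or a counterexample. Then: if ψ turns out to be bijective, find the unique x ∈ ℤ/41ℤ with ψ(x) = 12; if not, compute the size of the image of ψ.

3

ψ(1) = 1^20 = 1.
ψ(2): Repeated squaring mod 41: 2^1 ≡ 2, 2^2 ≡ 2² = 4, 2^4 ≡ 4² = 16, 2^8 ≡ 16² = 256 ≡ 10, 2^16 ≡ 10² = 100 ≡ 18. Since 20 = 16 + 4, 2^20 ≡ 18·16: 18·16 = 288 ≡ 1. So 2^20 ≡ 1 (mod 41).
So ψ(1) = ψ(2) = 1 while 1 ≠ 2, hence ψ is not injective, hence not bijective.
Since ψ is not bijective, we determine |image(ψ)|. Computing x^20 mod 41 for each x (by repeated squaring, reducing mod 41 at every step), the values ψ(0), ψ(1), …, ψ(40) are: 0, 1, 1, 40, 1, 1, 40, 40, 1, 1, 1, 40, 40, 40, 40, 40, 1, 40, 1, 40, 1, 1, 40, 1, 40, 1, 40, 40, 40, 40, 40, 1, 1, 1, 40, 40, 1, 1, 40, 1, 1.
The distinct values are {0, 1, 40}; there are 3 of them.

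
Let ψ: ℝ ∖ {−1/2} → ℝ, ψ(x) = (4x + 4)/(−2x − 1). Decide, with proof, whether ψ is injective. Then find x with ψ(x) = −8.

-1/3

Suppose ψ(x_1) = ψ(x_2). Cross-multiplying: (4x_1 + 4)(−2x_2 − 1) = (4x_2 + 4)(−2x_1 − 1).
Expanding both sides and cancelling the symmetric terms leaves 4·(x_1 − x_2) = 0. Since 4 ≠ 0, x_1 = x_2. Hence ψ is injective.
Solving ψ(x) = −8: cross-multiplying gives 4x + 4 = −8(−2x − 1), which rearranges to −12x = 4, so x = −1/3.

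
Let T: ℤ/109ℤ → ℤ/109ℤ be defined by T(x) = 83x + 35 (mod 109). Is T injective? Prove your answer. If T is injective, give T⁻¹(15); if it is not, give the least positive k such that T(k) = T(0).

93

Suppose T(a) = T(b) in ℤ/109ℤ. Then 83a + 35 ≡ 83b + 35 (mod 109), hence 83(a − b) ≡ 0 (mod 109).
Since gcd(83, 109) = 1, 83 is invertible modulo 109, so a − b ≡ 0 (mod 109), i.e. a = b.
So T is injective.
We now compute 83⁻¹ mod 109 explicitly. Euclid's algorithm: 109 = 1·83 + 26, 83 = 3·26 + 5, 26 = 5·5 + 1; back-substituting gives 1 = 88·83 − 67·109, so 83⁻¹ ≡ 88 (mod 109).
Since T is injective, we compute T⁻¹(15): solve 83x + 35 ≡ 15 (mod 109), i.e. 83x ≡ 89 (mod 109).
Multiplying by 83⁻¹ = 88 gives x ≡ 88·89 = 7832 = 71·109 + 93 ≡ 93 (mod 109).
Check: T(93) = 83·93 + 35 = 7754 = 71·109 + 15 ≡ 15 (mod 109).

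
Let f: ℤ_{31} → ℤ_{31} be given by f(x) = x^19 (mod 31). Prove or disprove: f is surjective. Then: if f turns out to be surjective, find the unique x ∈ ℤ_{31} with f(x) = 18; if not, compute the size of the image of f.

Since 31 is prime, the nonzero elements of ℤ_{31} form a cyclic group of order 30.
As gcd(19, 30) = 1, raising to the 19th power is a bijection on this group: if u^19 ≡ v^19 then (uv^{−1})^19 = 1, and the only element of order dividing gcd(19, 30) = 1 is 1, so u = v.
With f(0) = 0 this makes f injective on all of ℤ_{31}, hence bijective (finite equal-size domain and codomain). In particular f is surjective.
Since f is surjective, we find the preimage of 18. The inverse of x ↦ x^19 on (ℤ_{31})^× is x ↦ x^19, because 19·19 = 361 = 12·30 + 1 ≡ 1 (mod 30) and x^{30} = 1 for x ≠ 0 (Fermat). So f⁻¹(18) = 18^19 mod 31.
Repeated squaring mod 31: 18^1 ≡ 18, 18^2 ≡ 18² = 324 ≡ 14, 18^4 ≡ 14² = 196 ≡ 10, 18^8 ≡ 10² = 100 ≡ 7, 18^16 ≡ 7² = 49 ≡ 18. Since 19 = 16 + 2 + 1, 18^19 ≡ 18·14·18: 18·14 = 252 ≡ 4, then 4·18 = 72 ≡ 10. So 18^19 ≡ 10 (mod 31).
Hence f⁻¹(18) = 10.

10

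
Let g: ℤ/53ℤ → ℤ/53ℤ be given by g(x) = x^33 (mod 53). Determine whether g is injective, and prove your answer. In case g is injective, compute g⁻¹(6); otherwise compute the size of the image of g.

Since 53 is prime, the nonzero elements of ℤ/53ℤ form a cyclic group of order 52.
As gcd(33, 52) = 1, raising to the 33rd power is a bijection on this group: if s^33 ≡ t^33 then (st^{−1})^33 = 1, and the only element of order dividing gcd(33, 52) = 1 is 1, so s = t.
With g(0) = 0 this makes g injective on all of ℤ/53ℤ, hence bijective (finite equal-size domain and codomain). In particular g is injective.
Since g is injective, we find the preimage of 6. The inverse of x ↦ x^33 on (ℤ/53ℤ)^× is x ↦ x^41, because 33·41 = 1353 = 26·52 + 1 ≡ 1 (mod 52) and x^{52} = 1 for x ≠ 0 (Fermat). So g⁻¹(6) = 6^41 mod 53.
Repeated squaring mod 53: 6^1 ≡ 6, 6^2 ≡ 6² = 36, 6^4 ≡ 36² = 1296 ≡ 24, 6^8 ≡ 24² = 576 ≡ 46, 6^16 ≡ 46² = 2116 ≡ 49, 6^32 ≡ 49² = 2401 ≡ 16. Since 41 = 32 + 8 + 1, 6^41 ≡ 16·46·6: 16·46 = 736 ≡ 47, then 47·6 = 282 ≡ 17. So 6^41 ≡ 17 (mod 53).
Hence g⁻¹(6) = 17.

17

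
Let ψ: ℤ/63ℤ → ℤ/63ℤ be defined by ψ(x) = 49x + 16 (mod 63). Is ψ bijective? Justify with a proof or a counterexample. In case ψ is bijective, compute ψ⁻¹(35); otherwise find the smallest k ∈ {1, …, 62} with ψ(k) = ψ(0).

Recall that ψ is injective when ψ(u) = ψ(v) forces u = v.
We have gcd(49, 63) = 7 > 1. Taking u = 0 and v = 9: ψ(0) = 16 and ψ(9) = 49·9 + 16 = 457 ≡ 16 (mod 63).
So ψ(0) = ψ(9) while 0 ≠ 9, hence ψ is not injective, hence not bijective.
Since ψ is not bijective, we find the least positive k with ψ(k) = ψ(0): this means 49k ≡ 0 (mod 63), i.e. 63 ∣ 49k. Since gcd(49, 63) = 7, dividing through by 7 this holds exactly when 9 ∣ 7k, and as gcd(7, 9) = 1, exactly when 9 ∣ k.
The smallest positive such k is 9.

9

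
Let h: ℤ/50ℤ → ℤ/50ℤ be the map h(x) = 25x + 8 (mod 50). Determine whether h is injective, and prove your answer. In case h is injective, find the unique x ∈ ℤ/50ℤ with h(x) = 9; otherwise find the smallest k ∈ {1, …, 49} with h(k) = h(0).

2

We have gcd(25, 50) = 25 > 1. Taking x_1 = 0 and x_2 = 2: h(0) = 8 and h(2) = 25·2 + 8 = 58 ≡ 8 (mod 50).
So h(0) = h(2) while 0 ≠ 2, so h is not injective.
Since h is not injective, we find the least positive k with h(k) = h(0): this means 25k ≡ 0 (mod 50), i.e. 50 ∣ 25k. Since gcd(25, 50) = 25, dividing through by 25 this holds exactly when 2 ∣ k.
The smallest positive such k is 2.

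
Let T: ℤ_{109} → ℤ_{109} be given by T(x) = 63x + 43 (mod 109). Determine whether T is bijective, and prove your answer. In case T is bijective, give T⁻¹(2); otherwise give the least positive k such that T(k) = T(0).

8

Suppose T(u) = T(v) in ℤ_{109}. Then 63u + 43 ≡ 63v + 43 (mod 109), hence 63(u − v) ≡ 0 (mod 109).
Since gcd(63, 109) = 1, 63 is invertible modulo 109, so u − v ≡ 0 (mod 109), i.e. u = v.
We now compute 63⁻¹ mod 109 explicitly. Euclid's algorithm: 109 = 1·63 + 46, 63 = 1·46 + 17, 46 = 2·17 + 12, 17 = 1·12 + 5, 12 = 2·5 + 2, 5 = 2·2 + 1; back-substituting gives 1 = 45·63 − 26·109, so 63⁻¹ ≡ 45 (mod 109).
Then y ↦ 45(y − 43) is a two-sided inverse to T, so every y ∈ ℤ_{109} has a preimage.
So T is bijective.
Since T is bijective, we find T⁻¹(2): we need 63x ≡ 2 − 43 ≡ 68 (mod 109). Using 63⁻¹ = 45: x ≡ 45·68 = 3060 = 28·109 + 8, so x = 8.
Check: T(8) = 63·8 + 43 = 547 = 5·109 + 2 ≡ 2 (mod 109).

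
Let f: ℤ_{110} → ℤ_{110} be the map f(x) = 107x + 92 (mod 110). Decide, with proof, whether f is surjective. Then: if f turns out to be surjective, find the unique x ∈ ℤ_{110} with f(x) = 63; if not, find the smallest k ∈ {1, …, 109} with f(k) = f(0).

Since gcd(107, 110) = 1, 107 is invertible modulo 110. Euclid's algorithm: 110 = 1·107 + 3, 107 = 35·3 + 2, 3 = 1·2 + 1; back-substituting gives 1 = 73·107 − 71·110, so 107⁻¹ ≡ 73 (mod 110).
For any y ∈ ℤ_{110}, x = 73(y − 92) mod 110 satisfies f(x) = 107·73(y − 92) + 92 ≡ y (since 107·73 ≡ 1 mod 110). So every y has a preimage.
Hence f is surjective.
Since f is surjective, we find f⁻¹(63): we need 107x ≡ 63 − 92 ≡ 81 (mod 110). Using 107⁻¹ = 73: x ≡ 73·81 = 5913 = 53·110 + 83, so x = 83.
Check: f(83) = 107·83 + 92 = 8973 = 81·110 + 63 ≡ 63 (mod 110).

83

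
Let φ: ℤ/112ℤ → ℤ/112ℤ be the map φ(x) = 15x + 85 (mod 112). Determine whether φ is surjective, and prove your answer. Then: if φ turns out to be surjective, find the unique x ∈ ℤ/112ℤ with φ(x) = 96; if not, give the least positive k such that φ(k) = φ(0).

Since gcd(15, 112) = 1, 15 is invertible modulo 112. Euclid's algorithm: 112 = 7·15 + 7, 15 = 2·7 + 1; back-substituting gives 1 = 15·15 − 2·112, so 15⁻¹ ≡ 15 (mod 112).
Then y ↦ 15(y − 85) is a two-sided inverse to φ, so every y ∈ ℤ/112ℤ has a preimage.
Thus φ is surjective.
Since φ is surjective, we compute φ⁻¹(96): solve 15x + 85 ≡ 96 (mod 112), i.e. 15x ≡ 11 (mod 112).
Multiplying by 15⁻¹ = 15 gives x ≡ 15·11 = 165 = 1·112 + 53 ≡ 53 (mod 112).
Check: φ(53) = 15·53 + 85 = 880 = 7·112 + 96 ≡ 96 (mod 112).

53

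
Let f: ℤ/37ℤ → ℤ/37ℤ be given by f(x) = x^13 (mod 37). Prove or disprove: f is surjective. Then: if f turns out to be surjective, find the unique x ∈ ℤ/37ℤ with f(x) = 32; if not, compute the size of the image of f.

18

Since 37 is prime, the nonzero elements of ℤ/37ℤ form a cyclic group of order 36.
As gcd(13, 36) = 1, raising to the 13th power is a bijection on this group: if a^13 ≡ b^13 then (ab^{−1})^13 = 1, and the only element of order dividing gcd(13, 36) = 1 is 1, so a = b.
With f(0) = 0 this makes f injective on all of ℤ/37ℤ, hence bijective (finite equal-size domain and codomain). In particular f is surjective.
Since f is surjective, we find the preimage of 32. The inverse of x ↦ x^13 on (ℤ/37ℤ)^× is x ↦ x^25, because 13·25 = 325 = 9·36 + 1 ≡ 1 (mod 36) and x^{36} = 1 for x ≠ 0 (Fermat). So f⁻¹(32) = 32^25 mod 37.
Repeated squaring mod 37: 32^1 ≡ 32, 32^2 ≡ 32² = 1024 ≡ 25, 32^4 ≡ 25² = 625 ≡ 33, 32^8 ≡ 33² = 1089 ≡ 16, 32^16 ≡ 16² = 256 ≡ 34. Since 25 = 16 + 8 + 1, 32^25 ≡ 34·16·32: 34·16 = 544 ≡ 26, then 26·32 = 832 ≡ 18. So 32^25 ≡ 18 (mod 37).
Hence f⁻¹(32) = 18.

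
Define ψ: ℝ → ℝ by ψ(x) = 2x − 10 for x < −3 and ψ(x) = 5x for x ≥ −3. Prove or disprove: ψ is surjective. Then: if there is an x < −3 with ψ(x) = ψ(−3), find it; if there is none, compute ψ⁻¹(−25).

Both pieces are strictly increasing (slopes 2 and 5), so each is injective on its own interval.
The left piece maps (−∞, −3) onto (−∞, −16); the right piece maps [−3, ∞) onto [−15, ∞).
The union (−∞, −16) ∪ [−15, ∞) omits the interval between −16 and −15; in particular −16 has no preimage. So ψ is not surjective.
Because the two images are disjoint, no x < −3 has ψ(x) = ψ(−3), so we compute ψ⁻¹(−25): −25 lies in (−∞, −16), so solve 2x − 10 = −25: x = (−25 + 10)/2 = −15/2.

-15/2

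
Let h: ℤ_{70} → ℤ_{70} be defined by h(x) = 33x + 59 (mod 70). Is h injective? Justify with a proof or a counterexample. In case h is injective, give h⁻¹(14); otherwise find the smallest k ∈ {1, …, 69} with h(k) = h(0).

Suppose h(u) = h(v) in ℤ_{70}. Then 33u + 59 ≡ 33v + 59 (mod 70), hence 33(u − v) ≡ 0 (mod 70).
Since gcd(33, 70) = 1, 33 is invertible modulo 70, hence u − v ≡ 0 (mod 70), i.e. u = v.
Hence h is injective.
We now compute 33⁻¹ mod 70 explicitly. Euclid's algorithm: 70 = 2·33 + 4, 33 = 8·4 + 1; back-substituting gives 1 = 17·33 − 8·70, so 33⁻¹ ≡ 17 (mod 70).
Since h is injective, we find h⁻¹(14): we need 33x ≡ 14 − 59 ≡ 25 (mod 70). Using 33⁻¹ = 17: x ≡ 17·25 = 425 = 6·70 + 5, so x = 5.
Check: h(5) = 33·5 + 59 = 224 = 3·70 + 14 ≡ 14 (mod 70).

5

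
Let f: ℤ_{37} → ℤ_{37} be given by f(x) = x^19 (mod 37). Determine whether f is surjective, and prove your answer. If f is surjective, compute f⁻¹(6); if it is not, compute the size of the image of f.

31

Since 37 is prime, the nonzero elements of ℤ_{37} form a cyclic group of order 36.
As gcd(19, 36) = 1, raising to the 19th power is a bijection on this group: if x_1^19 ≡ x_2^19 then (x_1x_2^{−1})^19 = 1, and the only element of order dividing gcd(19, 36) = 1 is 1, so x_1 = x_2.
With f(0) = 0 this makes f injective on all of ℤ_{37}, hence bijective (finite equal-size domain and codomain). In particular f is surjective.
Since f is surjective, we find the preimage of 6. The inverse of x ↦ x^19 on (ℤ_{37})^× is x ↦ x^19, because 19·19 = 361 = 10·36 + 1 ≡ 1 (mod 36) and x^{36} = 1 for x ≠ 0 (Fermat). So f⁻¹(6) = 6^19 mod 37.
Repeated squaring mod 37: 6^1 ≡ 6, 6^2 ≡ 6² = 36, 6^4 ≡ 36² = 1296 ≡ 1, 6^8 ≡ 1² = 1, 6^16 ≡ 1² = 1. Since 19 = 16 + 2 + 1, 6^19 ≡ 1·36·6: 1·36 = 36, then 36·6 = 216 ≡ 31. So 6^19 ≡ 31 (mod 37).
Hence f⁻¹(6) = 31.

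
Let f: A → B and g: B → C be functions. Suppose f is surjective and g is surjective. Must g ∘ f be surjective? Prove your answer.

Let c ∈ C. Since g is surjective, there is b ∈ B with g(b) = c. Since f is surjective, there is a ∈ A with f(a) = b.
Then (g ∘ f)(a) = g(b) = c. Hence g ∘ f is surjective.

surjective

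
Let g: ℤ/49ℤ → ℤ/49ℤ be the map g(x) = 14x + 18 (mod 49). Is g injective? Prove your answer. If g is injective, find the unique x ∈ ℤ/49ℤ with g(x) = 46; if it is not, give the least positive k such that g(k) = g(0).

We have gcd(14, 49) = 7 > 1. Taking x_1 = 0 and x_2 = 7: g(0) = 18 and g(7) = 14·7 + 18 = 116 ≡ 18 (mod 49).
So g(0) = g(7) while 0 ≠ 7, therefore g is not injective.
Since g is not injective, we find the least positive k with g(k) = g(0): this means 14k ≡ 0 (mod 49), i.e. 49 ∣ 14k. Since gcd(14, 49) = 7, dividing through by 7 this holds exactly when 7 ∣ 2k, and as gcd(2, 7) = 1, exactly when 7 ∣ k.
The smallest positive such k is 7.

7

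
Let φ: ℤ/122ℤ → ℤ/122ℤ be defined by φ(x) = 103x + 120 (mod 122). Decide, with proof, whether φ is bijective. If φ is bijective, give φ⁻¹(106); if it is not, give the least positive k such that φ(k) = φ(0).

Suppose φ(a) = φ(b) in ℤ/122ℤ. Then 103a + 120 ≡ 103b + 120 (mod 122), therefore 103(a − b) ≡ 0 (mod 122).
Since gcd(103, 122) = 1, 103 is invertible modulo 122, therefore a − b ≡ 0 (mod 122), i.e. a = b.
We now compute 103⁻¹ mod 122 explicitly. Euclid's algorithm: 122 = 1·103 + 19, 103 = 5·19 + 8, 19 = 2·8 + 3, 8 = 2·3 + 2, 3 = 1·2 + 1; back-substituting gives 1 = 77·103 − 65·122, so 103⁻¹ ≡ 77 (mod 122).
Then y ↦ 77(y − 120) is a two-sided inverse to φ, so every y ∈ ℤ/122ℤ has a preimage.
Hence φ is bijective.
Since φ is bijective, we compute φ⁻¹(106): solve 103x + 120 ≡ 106 (mod 122), i.e. 103x ≡ 108 (mod 122).
Multiplying by 103⁻¹ = 77 gives x ≡ 77·108 = 8316 = 68·122 + 20 ≡ 20 (mod 122).
Check: φ(20) = 103·20 + 120 = 2180 = 17·122 + 106 ≡ 106 (mod 122).

20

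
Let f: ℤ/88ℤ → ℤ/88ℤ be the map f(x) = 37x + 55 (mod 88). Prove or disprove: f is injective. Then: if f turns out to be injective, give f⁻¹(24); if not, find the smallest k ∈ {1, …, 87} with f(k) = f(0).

If f(u) = f(v), then 37u ≡ 37v (mod 88). Because gcd(37, 88) = 1, we may cancel 37 to get u ≡ v (mod 88).
Hence f is injective.
We now compute 37⁻¹ mod 88 explicitly. Euclid's algorithm: 88 = 2·37 + 14, 37 = 2·14 + 9, 14 = 1·9 + 5, 9 = 1·5 + 4, 5 = 1·4 + 1; back-substituting gives 1 = 69·37 − 29·88, so 37⁻¹ ≡ 69 (mod 88).
Since f is injective, we find f⁻¹(24): we need 37x ≡ 24 − 55 ≡ 57 (mod 88). Using 37⁻¹ = 69: x ≡ 69·57 = 3933 = 44·88 + 61, so x = 61.
Check: f(61) = 37·61 + 55 = 2312 = 26·88 + 24 ≡ 24 (mod 88).

61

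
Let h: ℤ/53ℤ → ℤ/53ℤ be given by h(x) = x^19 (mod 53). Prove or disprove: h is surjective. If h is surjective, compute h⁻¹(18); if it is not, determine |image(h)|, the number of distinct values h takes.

48

Since 53 is prime, the nonzero elements of ℤ/53ℤ form a cyclic group of order 52.
As gcd(19, 52) = 1, raising to the 19th power is a bijection on this group: if x_1^19 ≡ x_2^19 then (x_1x_2^{−1})^19 = 1, and the only element of order dividing gcd(19, 52) = 1 is 1, so x_1 = x_2.
With h(0) = 0 this makes h injective on all of ℤ/53ℤ, hence bijective (finite equal-size domain and codomain). In particular h is surjective.
Since h is surjective, we find the preimage of 18. The inverse of x ↦ x^19 on (ℤ/53ℤ)^× is x ↦ x^11, because 19·11 = 209 = 4·52 + 1 ≡ 1 (mod 52) and x^{52} = 1 for x ≠ 0 (Fermat). So h⁻¹(18) = 18^11 mod 53.
Repeated squaring mod 53: 18^1 ≡ 18, 18^2 ≡ 18² = 324 ≡ 6, 18^4 ≡ 6² = 36, 18^8 ≡ 36² = 1296 ≡ 24. Since 11 = 8 + 2 + 1, 18^11 ≡ 24·6·18: 24·6 = 144 ≡ 38, then 38·18 = 684 ≡ 48. So 18^11 ≡ 48 (mod 53).
Hence h⁻¹(18) = 48.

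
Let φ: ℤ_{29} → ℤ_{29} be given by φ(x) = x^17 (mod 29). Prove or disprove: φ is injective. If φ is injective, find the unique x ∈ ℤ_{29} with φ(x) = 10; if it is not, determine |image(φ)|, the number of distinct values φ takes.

8

Since 29 is prime, the nonzero elements of ℤ_{29} form a cyclic group of order 28.
As gcd(17, 28) = 1, raising to the 17th power is a bijection on this group: if s^17 ≡ t^17 then (st^{−1})^17 = 1, and the only element of order dividing gcd(17, 28) = 1 is 1, so s = t.
With φ(0) = 0 this makes φ injective on all of ℤ_{29}, hence bijective (finite equal-size domain and codomain). In particular φ is injective.
Since φ is injective, we find the preimage of 10. The inverse of x ↦ x^17 on (ℤ_{29})^× is x ↦ x^5, because 17·5 = 85 = 3·28 + 1 ≡ 1 (mod 28) and x^{28} = 1 for x ≠ 0 (Fermat). So φ⁻¹(10) = 10^5 mod 29.
Repeated squaring mod 29: 10^1 ≡ 10, 10^2 ≡ 10² = 100 ≡ 13, 10^4 ≡ 13² = 169 ≡ 24. Since 5 = 4 + 1, 10^5 ≡ 24·10: 24·10 = 240 ≡ 8. So 10^5 ≡ 8 (mod 29).
Hence φ⁻¹(10) = 8.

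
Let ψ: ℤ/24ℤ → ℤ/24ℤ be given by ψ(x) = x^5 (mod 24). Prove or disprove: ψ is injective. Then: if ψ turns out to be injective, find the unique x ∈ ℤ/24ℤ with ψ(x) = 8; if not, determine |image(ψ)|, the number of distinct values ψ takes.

15

ψ(0) = 0^5 = 0.
ψ(6): Repeated squaring mod 24: 6^1 ≡ 6, 6^2 ≡ 6² = 36 ≡ 12, 6^4 ≡ 12² = 144 ≡ 0. Since 5 = 4 + 1, 6^5 ≡ 0·6: 0·6 = 0. So 6^5 ≡ 0 (mod 24).
So ψ(0) = ψ(6) = 0 while 0 ≠ 6, thus ψ is not injective.
Since ψ is not injective, we determine |image(ψ)|. Computing x^5 mod 24 for each x (by repeated squaring, reducing mod 24 at every step), the values ψ(0), ψ(1), …, ψ(23) are: 0, 1, 8, 3, 16, 5, 0, 7, 8, 9, 16, 11, 0, 13, 8, 15, 16, 17, 0, 19, 8, 21, 16, 23.
The distinct values are {0, 1, 3, 5, 7, 8, 9, 11, 13, 15, 16, 17, 19, 21, 23}; there are 15 of them.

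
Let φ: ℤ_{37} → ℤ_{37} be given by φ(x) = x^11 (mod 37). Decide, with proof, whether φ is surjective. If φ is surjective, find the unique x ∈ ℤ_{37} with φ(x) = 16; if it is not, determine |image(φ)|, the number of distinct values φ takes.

33

Since 37 is prime, the nonzero elements of ℤ_{37} form a cyclic group of order 36.
As gcd(11, 36) = 1, raising to the 11th power is a bijection on this group: if a^11 ≡ b^11 then (ab^{−1})^11 = 1, and the only element of order dividing gcd(11, 36) = 1 is 1, so a = b.
With φ(0) = 0 this makes φ injective on all of ℤ_{37}, hence bijective (finite equal-size domain and codomain). In particular φ is surjective.
Since φ is surjective, we find the preimage of 16. The inverse of x ↦ x^11 on (ℤ_{37})^× is x ↦ x^23, because 11·23 = 253 = 7·36 + 1 ≡ 1 (mod 36) and x^{36} = 1 for x ≠ 0 (Fermat). So φ⁻¹(16) = 16^23 mod 37.
Repeated squaring mod 37: 16^1 ≡ 16, 16^2 ≡ 16² = 256 ≡ 34, 16^4 ≡ 34² = 1156 ≡ 9, 16^8 ≡ 9² = 81 ≡ 7, 16^16 ≡ 7² = 49 ≡ 12. Since 23 = 16 + 4 + 2 + 1, 16^23 ≡ 12·9·34·16: 12·9 = 108 ≡ 34, then 34·34 = 1156 ≡ 9, then 9·16 = 144 ≡ 33. So 16^23 ≡ 33 (mod 37).
Hence φ⁻¹(16) = 33.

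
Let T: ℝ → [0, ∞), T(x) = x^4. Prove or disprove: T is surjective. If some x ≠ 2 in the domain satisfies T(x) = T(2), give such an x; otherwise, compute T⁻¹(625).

-2

For any y ∈ [0, ∞), x = y^{1/4} ∈ ℝ satisfies x^4 = y, so T is surjective.
For the follow-up, such an x exists: taking x = −2 ∈ ℝ gives T(−2) = 16 = T(2) with −2 ≠ 2.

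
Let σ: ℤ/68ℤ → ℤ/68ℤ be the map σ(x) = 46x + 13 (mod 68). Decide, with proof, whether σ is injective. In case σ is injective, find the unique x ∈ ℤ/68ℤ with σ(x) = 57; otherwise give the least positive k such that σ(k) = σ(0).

Recall that σ is injective when σ(u) = σ(v) forces u = v.
We have gcd(46, 68) = 2 > 1. Taking u = 0 and v = 34: σ(0) = 13 and σ(34) = 46·34 + 13 = 1577 ≡ 13 (mod 68).
So σ(0) = σ(34) while 0 ≠ 34, hence σ is not injective.
Since σ is not injective, we find the least positive k with σ(k) = σ(0): this means 46k ≡ 0 (mod 68), i.e. 68 ∣ 46k. Since gcd(46, 68) = 2, dividing through by 2 this holds exactly when 34 ∣ 23k, and as gcd(23, 34) = 1, exactly when 34 ∣ k.
The smallest positive such k is 34.

34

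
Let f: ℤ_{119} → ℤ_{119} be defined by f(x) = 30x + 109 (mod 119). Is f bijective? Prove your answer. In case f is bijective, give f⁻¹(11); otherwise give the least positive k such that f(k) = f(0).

84

Recall: f is injective when f(a) = f(b) forces a = b.
Suppose f(a) = f(b) in ℤ_{119}. Then 30a + 109 ≡ 30b + 109 (mod 119), so 30(a − b) ≡ 0 (mod 119).
Since gcd(30, 119) = 1, 30 is invertible modulo 119, thus a − b ≡ 0 (mod 119), i.e. a = b.
We now compute 30⁻¹ mod 119 explicitly. Euclid's algorithm: 119 = 3·30 + 29, 30 = 1·29 + 1; back-substituting gives 1 = 4·30 − 1·119, so 30⁻¹ ≡ 4 (mod 119).
For any y ∈ ℤ_{119}, x = 4(y − 109) mod 119 satisfies f(x) = 30·4(y − 109) + 109 ≡ y (since 30·4 ≡ 1 mod 119). So every y has a preimage.
So f is bijective.
Since f is bijective, we compute f⁻¹(11): solve 30x + 109 ≡ 11 (mod 119), i.e. 30x ≡ 21 (mod 119).
Multiplying by 30⁻¹ = 4 gives x ≡ 4·21 = 84 ≡ 84 (mod 119).
Check: f(84) = 30·84 + 109 = 2629 = 22·119 + 11 ≡ 11 (mod 119).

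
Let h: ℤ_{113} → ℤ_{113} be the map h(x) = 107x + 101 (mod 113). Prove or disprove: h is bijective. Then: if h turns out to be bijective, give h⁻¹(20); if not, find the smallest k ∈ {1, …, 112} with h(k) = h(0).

70

Suppose h(u) = h(v) in ℤ_{113}. Then 107u + 101 ≡ 107v + 101 (mod 113), therefore 107(u − v) ≡ 0 (mod 113).
Since gcd(107, 113) = 1, 107 is invertible modulo 113, hence u − v ≡ 0 (mod 113), i.e. u = v.
We now compute 107⁻¹ mod 113 explicitly. Euclid's algorithm: 113 = 1·107 + 6, 107 = 17·6 + 5, 6 = 1·5 + 1; back-substituting gives 1 = 94·107 − 89·113, so 107⁻¹ ≡ 94 (mod 113).
Then y ↦ 94(y − 101) is a two-sided inverse to h, so every y ∈ ℤ_{113} has a preimage.
So h is bijective.
Since h is bijective, we compute h⁻¹(20): solve 107x + 101 ≡ 20 (mod 113), i.e. 107x ≡ 32 (mod 113).
Multiplying by 107⁻¹ = 94 gives x ≡ 94·32 = 3008 = 26·113 + 70 ≡ 70 (mod 113).
Check: h(70) = 107·70 + 101 = 7591 = 67·113 + 20 ≡ 20 (mod 113).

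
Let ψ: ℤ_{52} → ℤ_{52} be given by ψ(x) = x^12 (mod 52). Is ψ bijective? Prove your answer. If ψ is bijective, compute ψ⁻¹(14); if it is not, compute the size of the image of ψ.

4

ψ(1) = 1^12 = 1.
ψ(3): Repeated squaring mod 52: 3^1 ≡ 3, 3^2 ≡ 3² = 9, 3^4 ≡ 9² = 81 ≡ 29, 3^8 ≡ 29² = 841 ≡ 9. Since 12 = 8 + 4, 3^12 ≡ 9·29: 9·29 = 261 ≡ 1. So 3^12 ≡ 1 (mod 52).
So ψ(1) = ψ(3) = 1 while 1 ≠ 3, hence ψ is not injective, hence not bijective.
Since ψ is not bijective, we determine |image(ψ)|. Computing x^12 mod 52 for each x (by repeated squaring, reducing mod 52 at every step), the values ψ(0), ψ(1), …, ψ(51) are: 0, 1, 40, 1, 40, 1, 40, 1, 40, 1, 40, 1, 40, 13, 40, 1, 40, 1, 40, 1, 40, 1, 40, 1, 40, 1, 0, 1, 40, 1, 40, 1, 40, 1, 40, 1, 40, 1, 40, 13, 40, 1, 40, 1, 40, 1, 40, 1, 40, 1, 40, 1.
The distinct values are {0, 1, 13, 40}; there are 4 of them.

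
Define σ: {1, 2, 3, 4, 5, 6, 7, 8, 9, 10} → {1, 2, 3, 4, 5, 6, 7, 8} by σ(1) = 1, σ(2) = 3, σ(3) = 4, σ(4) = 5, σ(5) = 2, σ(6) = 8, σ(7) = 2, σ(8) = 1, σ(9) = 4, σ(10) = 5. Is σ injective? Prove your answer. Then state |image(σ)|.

σ(5) = 2 = σ(7) with 5 ≠ 7, so σ is not injective.
The image of σ is {1, 2, 3, 4, 5, 8}, which has 6 elements.

6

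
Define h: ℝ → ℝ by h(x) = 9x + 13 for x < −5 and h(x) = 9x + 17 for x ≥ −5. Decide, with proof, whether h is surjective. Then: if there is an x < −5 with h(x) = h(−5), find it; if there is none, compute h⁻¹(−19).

-4

Both pieces are strictly increasing (slopes 9 and 9), so each is injective on its own interval.
The left piece maps (−∞, −5) onto (−∞, −32); the right piece maps [−5, ∞) onto [−28, ∞).
The union (−∞, −32) ∪ [−28, ∞) omits the interval between −32 and −28; in particular −32 has no preimage. So h is not surjective.
Because the two images are disjoint, no x < −5 has h(x) = h(−5), so we compute h⁻¹(−19): −19 lies in [−28, ∞), so solve 9x + 17 = −19: x = (−19 − 17)/9 = −4.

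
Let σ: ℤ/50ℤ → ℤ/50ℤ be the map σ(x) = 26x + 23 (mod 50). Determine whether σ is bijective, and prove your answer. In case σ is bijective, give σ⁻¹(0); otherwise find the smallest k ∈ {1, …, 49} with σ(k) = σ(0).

We have gcd(26, 50) = 2 > 1. Taking s = 0 and t = 25: σ(0) = 23 and σ(25) = 26·25 + 23 = 673 ≡ 23 (mod 50).
So σ(0) = σ(25) while 0 ≠ 25, so σ is not injective, hence not bijective.
Since σ is not bijective, we find the least positive k with σ(k) = σ(0): this means 26k ≡ 0 (mod 50), i.e. 50 ∣ 26k. Since gcd(26, 50) = 2, dividing through by 2 this holds exactly when 25 ∣ 13k, and as gcd(13, 25) = 1, exactly when 25 ∣ k.
The smallest positive such k is 25.

25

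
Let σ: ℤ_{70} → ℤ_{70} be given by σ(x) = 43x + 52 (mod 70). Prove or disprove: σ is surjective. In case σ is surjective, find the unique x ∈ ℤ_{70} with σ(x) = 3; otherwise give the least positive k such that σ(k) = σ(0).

Since gcd(43, 70) = 1, 43 is invertible modulo 70. Euclid's algorithm: 70 = 1·43 + 27, 43 = 1·27 + 16, 27 = 1·16 + 11, 16 = 1·11 + 5, 11 = 2·5 + 1; back-substituting gives 1 = 57·43 − 35·70, so 43⁻¹ ≡ 57 (mod 70).
For any y ∈ ℤ_{70}, x = 57(y − 52) mod 70 satisfies σ(x) = 43·57(y − 52) + 52 ≡ y (since 43·57 ≡ 1 mod 70). So every y has a preimage.
Therefore σ is surjective.
Since σ is surjective, we find σ⁻¹(3): we need 43x ≡ 3 − 52 ≡ 21 (mod 70). Using 43⁻¹ = 57: x ≡ 57·21 = 1197 = 17·70 + 7, so x = 7.
Check: σ(7) = 43·7 + 52 = 353 = 5·70 + 3 ≡ 3 (mod 70).

7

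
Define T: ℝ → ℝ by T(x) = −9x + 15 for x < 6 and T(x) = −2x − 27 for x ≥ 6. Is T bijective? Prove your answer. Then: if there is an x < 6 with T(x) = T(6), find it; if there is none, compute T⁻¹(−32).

47/9

Both pieces are strictly decreasing (slopes −9 and −2), so each is injective on its own interval.
The left piece maps (−∞, 6) onto (−39, ∞); the right piece maps [6, ∞) onto (−∞, −39].
Since −39 = −39, the images partition ℝ: T is injective and surjective, hence bijective.
Because the two images are disjoint, no x < 6 has T(x) = T(6), so we compute T⁻¹(−32): −32 lies in (−39, ∞), so solve −9x + 15 = −32: x = (−32 − 15)/(−9) = 47/9.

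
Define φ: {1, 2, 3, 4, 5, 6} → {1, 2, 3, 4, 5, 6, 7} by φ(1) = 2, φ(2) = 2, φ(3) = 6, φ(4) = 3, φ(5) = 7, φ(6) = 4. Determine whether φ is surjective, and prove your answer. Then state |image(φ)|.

5

No element maps to 1, so φ is not surjective.
The image of φ is {2, 3, 4, 6, 7}, which has 5 elements.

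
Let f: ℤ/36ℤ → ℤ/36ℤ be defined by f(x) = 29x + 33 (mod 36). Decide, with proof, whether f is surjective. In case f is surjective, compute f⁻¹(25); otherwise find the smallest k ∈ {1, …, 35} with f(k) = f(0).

By definition, surjectivity means every element of the codomain has a preimage under f.
Since gcd(29, 36) = 1, 29 is invertible modulo 36. Euclid's algorithm: 36 = 1·29 + 7, 29 = 4·7 + 1; back-substituting gives 1 = 5·29 − 4·36, so 29⁻¹ ≡ 5 (mod 36).
For any y ∈ ℤ/36ℤ, x = 5(y − 33) mod 36 satisfies f(x) = 29·5(y − 33) + 33 ≡ y (since 29·5 ≡ 1 mod 36). So every y has a preimage.
So f is surjective.
Since f is surjective, we compute f⁻¹(25): solve 29x + 33 ≡ 25 (mod 36), i.e. 29x ≡ 28 (mod 36).
Multiplying by 29⁻¹ = 5 gives x ≡ 5·28 = 140 = 3·36 + 32 ≡ 32 (mod 36).
Check: f(32) = 29·32 + 33 = 961 = 26·36 + 25 ≡ 25 (mod 36).

32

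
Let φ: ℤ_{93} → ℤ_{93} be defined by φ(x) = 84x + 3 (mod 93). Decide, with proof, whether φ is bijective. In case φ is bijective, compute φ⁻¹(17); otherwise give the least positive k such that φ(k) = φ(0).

We have gcd(84, 93) = 3 > 1. Taking u = 0 and v = 31: φ(0) = 3 and φ(31) = 84·31 + 3 = 2607 ≡ 3 (mod 93).
So φ(0) = φ(31) while 0 ≠ 31, thus φ is not injective, hence not bijective.
Since φ is not bijective, we find the least positive k with φ(k) = φ(0): this means 84k ≡ 0 (mod 93), i.e. 93 ∣ 84k. Since gcd(84, 93) = 3, dividing through by 3 this holds exactly when 31 ∣ 28k, and as gcd(28, 31) = 1, exactly when 31 ∣ k.
The smallest positive such k is 31.

31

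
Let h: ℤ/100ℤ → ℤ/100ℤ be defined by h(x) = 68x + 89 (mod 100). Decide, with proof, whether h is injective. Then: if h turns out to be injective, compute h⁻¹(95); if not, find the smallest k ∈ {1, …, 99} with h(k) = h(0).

25

We have gcd(68, 100) = 4 > 1. Taking s = 0 and t = 25: h(0) = 89 and h(25) = 68·25 + 89 = 1789 ≡ 89 (mod 100).
So h(0) = h(25) while 0 ≠ 25, therefore h is not injective.
Since h is not injective, we find the least positive k with h(k) = h(0): this means 68k ≡ 0 (mod 100), i.e. 100 ∣ 68k. Since gcd(68, 100) = 4, dividing through by 4 this holds exactly when 25 ∣ 17k, and as gcd(17, 25) = 1, exactly when 25 ∣ k.
The smallest positive such k is 25.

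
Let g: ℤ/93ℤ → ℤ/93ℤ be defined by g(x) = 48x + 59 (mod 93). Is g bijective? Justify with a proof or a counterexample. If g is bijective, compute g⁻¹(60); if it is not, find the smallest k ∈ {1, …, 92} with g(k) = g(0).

We have gcd(48, 93) = 3 > 1. Taking s = 0 and t = 31: g(0) = 59 and g(31) = 48·31 + 59 = 1547 ≡ 59 (mod 93).
So g(0) = g(31) while 0 ≠ 31, thus g is not injective, hence not bijective.
Since g is not bijective, we find the least positive k with g(k) = g(0): this means 48k ≡ 0 (mod 93), i.e. 93 ∣ 48k. Since gcd(48, 93) = 3, dividing through by 3 this holds exactly when 31 ∣ 16k, and as gcd(16, 31) = 1, exactly when 31 ∣ k.
The smallest positive such k is 31.

31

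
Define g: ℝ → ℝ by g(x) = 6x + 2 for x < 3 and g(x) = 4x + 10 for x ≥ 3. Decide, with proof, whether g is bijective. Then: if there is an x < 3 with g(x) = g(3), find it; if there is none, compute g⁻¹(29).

19/4

Both pieces are strictly increasing (slopes 6 and 4), so each is injective on its own interval.
The left piece maps (−∞, 3) onto (−∞, 20); the right piece maps [3, ∞) onto [22, ∞).
The images leave a gap (20 has no preimage), so g is not surjective, hence not bijective.
Because the two images are disjoint, no x < 3 has g(x) = g(3), so we compute g⁻¹(29): 29 lies in [22, ∞), so solve 4x + 10 = 29: x = (29 − 10)/4 = 19/4.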